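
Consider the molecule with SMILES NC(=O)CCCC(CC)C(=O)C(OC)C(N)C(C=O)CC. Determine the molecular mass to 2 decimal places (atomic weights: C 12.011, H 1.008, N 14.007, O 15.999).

First, the molecular formula is C15H28N2O4 (counting implicit H from valence).
  C: 15 × 12.011 = 180.165
  H: 28 × 1.008 = 28.224
  N: 2 × 14.007 = 28.014
  O: 4 × 15.999 = 63.996
Sum: 15×12.011 + 28×1.008 + 2×14.007 + 4×15.999 = 300.399 → 300.40 g/mol.

300.40 g/mol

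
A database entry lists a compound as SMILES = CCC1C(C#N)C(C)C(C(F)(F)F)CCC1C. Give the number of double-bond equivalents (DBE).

3

Molecular formula: C13H20F3N.
DoU = (2C + 2 + N − H − X) / 2, where X is the halogen count and O/S are ignored.
    = (2·13 + 2 + 1 − 20 − 3) / 2 = 6 / 2 = 3.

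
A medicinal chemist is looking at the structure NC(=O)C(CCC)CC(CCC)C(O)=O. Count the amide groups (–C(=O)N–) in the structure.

1

The amide motif appears at heavy-atom position 2 in the SMILES.
Other groups present: 1 carboxylic acid.
Amide count: 1.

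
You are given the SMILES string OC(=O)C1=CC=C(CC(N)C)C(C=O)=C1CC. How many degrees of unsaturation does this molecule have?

6

Molecular formula: C13H17NO3.
DoU = (2C + 2 + N − H − X) / 2, where X is the halogen count and O/S are ignored.
    = (2·13 + 2 + 1 − 17 − 0) / 2 = 12 / 2 = 6.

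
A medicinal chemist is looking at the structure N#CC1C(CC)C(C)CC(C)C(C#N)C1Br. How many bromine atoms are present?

1

Scan the SMILES for Br atoms (remember two-letter symbols like Cl and Br are single atoms).
Bromine count: 1.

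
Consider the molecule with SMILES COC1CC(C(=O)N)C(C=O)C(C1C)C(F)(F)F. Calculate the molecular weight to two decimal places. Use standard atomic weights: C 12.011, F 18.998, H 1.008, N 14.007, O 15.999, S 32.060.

First, the molecular formula is C11H16F3NO3 (counting implicit H from valence).
  C: 11 × 12.011 = 132.121
  F: 3 × 18.998 = 56.994
  H: 16 × 1.008 = 16.128
  N: 1 × 14.007 = 14.007
  O: 3 × 15.999 = 47.997
Sum: 11×12.011 + 3×18.998 + 16×1.008 + 1×14.007 + 3×15.999 = 267.247 → 267.25 g/mol.

267.25 g/mol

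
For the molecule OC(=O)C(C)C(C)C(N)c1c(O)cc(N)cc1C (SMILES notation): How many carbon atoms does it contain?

Count every carbon token in the SMILES (each C, including those in ring-closure positions and inside branches).
Carbon count: 13.

13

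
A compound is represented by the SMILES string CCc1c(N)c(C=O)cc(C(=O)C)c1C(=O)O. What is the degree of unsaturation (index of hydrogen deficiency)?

7

Molecular formula: C12H13NO4.
DoU = (2C + 2 + N − H − X) / 2, where X is the halogen count and O/S are ignored.
    = (2·12 + 2 + 1 − 13 − 0) / 2 = 14 / 2 = 7.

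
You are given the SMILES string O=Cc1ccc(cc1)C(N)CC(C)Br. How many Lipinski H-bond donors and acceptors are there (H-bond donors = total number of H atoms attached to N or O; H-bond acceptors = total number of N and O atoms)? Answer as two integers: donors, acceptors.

2, 2

Donors: find every N or O and count the H atoms it carries.
  atom 1 (O): bond orders sum to 2 → 0 H
  atom 10 (N): bond orders sum to 1 → 2 H
Lipinski HBD = 2.
Acceptors: N atoms = 1, O atoms = 1 → HBA = 2.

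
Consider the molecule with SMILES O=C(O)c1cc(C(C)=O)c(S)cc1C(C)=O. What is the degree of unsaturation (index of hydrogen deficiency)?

7

Molecular formula: C11H10O4S.
DoU = (2C + 2 + N − H − X) / 2, where X is the halogen count and O/S are ignored.
    = (2·11 + 2 + 0 − 10 − 0) / 2 = 14 / 2 = 7.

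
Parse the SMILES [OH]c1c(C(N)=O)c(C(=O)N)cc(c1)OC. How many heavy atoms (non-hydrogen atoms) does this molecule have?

15

Every atom symbol written in the SMILES (organic subset) is one heavy atom; implicit H are not written.
Heavy atoms by element → C:9, N:2, O:4.
Total: 15.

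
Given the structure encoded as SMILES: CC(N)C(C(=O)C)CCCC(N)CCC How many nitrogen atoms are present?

2

Scan the SMILES for N atoms (remember two-letter symbols like Cl and Br are single atoms).
Nitrogen count: 2.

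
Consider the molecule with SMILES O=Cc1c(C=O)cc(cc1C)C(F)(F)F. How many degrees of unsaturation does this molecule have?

6

Molecular formula: C10H7F3O2.
DoU = (2C + 2 + N − H − X) / 2, where X is the halogen count and O/S are ignored.
    = (2·10 + 2 + 0 − 7 − 3) / 2 = 12 / 2 = 6.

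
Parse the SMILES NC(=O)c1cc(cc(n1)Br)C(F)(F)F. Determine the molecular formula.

C7H4BrF3N2O

Walk through each heavy atom and fill implicit hydrogens from standard valence (C 4, N 3, O 2, S 2, halogen 1); for lowercase aromatic atoms, an aromatic c carries 1 H when it has two neighbours and 0 H with three, and aromatic n carries 0 H:
  atom 1: N, bond orders sum to 1 (valence 3) → 2 H
  atom 2: C, bond orders sum to 4 (valence 4) → 0 H
  atom 3: O, bond orders sum to 2 (valence 2) → 0 H
  atom 4: aromatic c, 3 neighbours → 0 H
  atom 5: aromatic c, 2 neighbours → 1 H
  atom 6: aromatic c, 3 neighbours → 0 H
  atom 7: aromatic c, 2 neighbours → 1 H
  atom 8: aromatic c, 3 neighbours → 0 H
  atom 9: aromatic n, 2 neighbours → 0 H
  atom 10: Br (halogen, monovalent) → 0 H
  atom 11: C, bond orders sum to 4 (valence 4) → 0 H
  atom 12: F (halogen, monovalent) → 0 H
  atom 13: F (halogen, monovalent) → 0 H
  atom 14: F (halogen, monovalent) → 0 H
Totals → C:7, H:4, Br:1, F:3, N:2, O:1.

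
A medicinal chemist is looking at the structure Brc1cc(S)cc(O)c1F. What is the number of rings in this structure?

1

In SMILES, each pair of matching ring-closure digits denotes one ring-closing bond; the number of such bonds equals the number of independent rings.
Ring-closure bonds here: 1.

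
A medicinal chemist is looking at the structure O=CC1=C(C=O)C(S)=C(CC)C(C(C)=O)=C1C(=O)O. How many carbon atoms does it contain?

13

Count every carbon token in the SMILES (each C, including those in ring-closure positions and inside branches).
Carbon count: 13.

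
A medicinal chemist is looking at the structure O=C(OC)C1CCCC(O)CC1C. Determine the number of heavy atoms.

Every atom symbol written in the SMILES (organic subset) is one heavy atom; implicit H are not written.
Heavy atoms by element → C:10, O:3.
Total: 13.

13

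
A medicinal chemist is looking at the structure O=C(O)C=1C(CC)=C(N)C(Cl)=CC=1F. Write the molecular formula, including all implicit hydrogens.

C9H9ClFNO2

Walk through each heavy atom and fill implicit hydrogens from standard valence (C 4, N 3, O 2, S 2, halogen 1):
  atom 1: O, bond orders sum to 2 (valence 2) → 0 H
  atom 2: C, bond orders sum to 4 (valence 4) → 0 H
  atom 3: O, bond orders sum to 1 (valence 2) → 1 H
  atom 4: C, bond orders sum to 4 (valence 4) → 0 H
  atom 5: C, bond orders sum to 4 (valence 4) → 0 H
  atom 6: C, bond orders sum to 2 (valence 4) → 2 H
  atom 7: C, bond orders sum to 1 (valence 4) → 3 H
  atom 8: C, bond orders sum to 4 (valence 4) → 0 H
  atom 9: N, bond orders sum to 1 (valence 3) → 2 H
  atom 10: C, bond orders sum to 4 (valence 4) → 0 H
  atom 11: Cl (halogen, monovalent) → 0 H
  atom 12: C, bond orders sum to 3 (valence 4) → 1 H
  atom 13: C, bond orders sum to 4 (valence 4) → 0 H
  atom 14: F (halogen, monovalent) → 0 H
Totals → C:9, H:9, Cl:1, F:1, N:1, O:2.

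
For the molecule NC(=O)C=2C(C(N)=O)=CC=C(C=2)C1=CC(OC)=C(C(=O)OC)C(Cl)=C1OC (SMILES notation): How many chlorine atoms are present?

Scan the SMILES for Cl atoms (remember two-letter symbols like Cl and Br are single atoms).
Chlorine count: 1.

1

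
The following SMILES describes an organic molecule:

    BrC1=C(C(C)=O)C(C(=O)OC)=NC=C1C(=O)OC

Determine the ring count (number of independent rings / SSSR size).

1

In SMILES, each pair of matching ring-closure digits denotes one ring-closing bond; the number of such bonds equals the number of independent rings.
Ring-closure bonds here: 1.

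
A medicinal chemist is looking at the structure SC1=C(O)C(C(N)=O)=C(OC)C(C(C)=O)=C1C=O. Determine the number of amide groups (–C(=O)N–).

The amide motif appears at heavy-atom position 6 in the SMILES.
Other groups present: 1 aldehyde, 1 ether, 1 hydroxyl, 1 ketone, 1 thiol.
Amide count: 1.

1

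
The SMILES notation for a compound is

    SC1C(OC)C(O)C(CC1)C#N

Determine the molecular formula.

Walk through each heavy atom and fill implicit hydrogens from standard valence (C 4, N 3, O 2, S 2, halogen 1):
  atom 1: S, bond orders sum to 1 (valence 2) → 1 H
  atom 2: C, bond orders sum to 3 (valence 4) → 1 H
  atom 3: C, bond orders sum to 3 (valence 4) → 1 H
  atom 4: O, bond orders sum to 2 (valence 2) → 0 H
  atom 5: C, bond orders sum to 1 (valence 4) → 3 H
  atom 6: C, bond orders sum to 3 (valence 4) → 1 H
  atom 7: O, bond orders sum to 1 (valence 2) → 1 H
  atom 8: C, bond orders sum to 3 (valence 4) → 1 H
  atom 9: C, bond orders sum to 2 (valence 4) → 2 H
  atom 10: C, bond orders sum to 2 (valence 4) → 2 H
  atom 11: C, bond orders sum to 4 (valence 4) → 0 H
  atom 12: N, bond orders sum to 3 (valence 3) → 0 H
Totals → C:8, H:13, N:1, O:2, S:1.
In Hill order: C8H13NO2S.

C8H13NO2S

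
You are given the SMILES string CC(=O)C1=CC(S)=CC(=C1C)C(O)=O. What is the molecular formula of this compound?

Walk through each heavy atom and fill implicit hydrogens from standard valence (C 4, N 3, O 2, S 2, halogen 1):
  atom 1: C, bond orders sum to 1 (valence 4) → 3 H
  atom 2: C, bond orders sum to 4 (valence 4) → 0 H
  atom 3: O, bond orders sum to 2 (valence 2) → 0 H
  atom 4: C, bond orders sum to 4 (valence 4) → 0 H
  atom 5: C, bond orders sum to 3 (valence 4) → 1 H
  atom 6: C, bond orders sum to 4 (valence 4) → 0 H
  atom 7: S, bond orders sum to 1 (valence 2) → 1 H
  atom 8: C, bond orders sum to 3 (valence 4) → 1 H
  atom 9: C, bond orders sum to 4 (valence 4) → 0 H
  atom 10: C, bond orders sum to 4 (valence 4) → 0 H
  atom 11: C, bond orders sum to 1 (valence 4) → 3 H
  atom 12: C, bond orders sum to 4 (valence 4) → 0 H
  atom 13: O, bond orders sum to 1 (valence 2) → 1 H
  atom 14: O, bond orders sum to 2 (valence 2) → 0 H
Totals → C:10, H:10, O:3, S:1.
In Hill order: C10H10O3S.

C10H10O3S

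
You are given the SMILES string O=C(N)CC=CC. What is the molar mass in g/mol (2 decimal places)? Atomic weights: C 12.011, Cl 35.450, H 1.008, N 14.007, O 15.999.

First, the molecular formula is C5H9NO (counting implicit H from valence).
  C: 5 × 12.011 = 60.055
  H: 9 × 1.008 = 9.072
  N: 1 × 14.007 = 14.007
  O: 1 × 15.999 = 15.999
Sum: 5×12.011 + 9×1.008 + 1×14.007 + 1×15.999 = 99.133 → 99.13 g/mol.

99.13 g/mol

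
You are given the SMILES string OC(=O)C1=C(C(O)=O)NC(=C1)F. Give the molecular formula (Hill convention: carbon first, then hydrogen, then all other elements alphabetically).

C6H4FNO4

Walk through each heavy atom and fill implicit hydrogens from standard valence (C 4, N 3, O 2, S 2, halogen 1):
  atom 1: O, bond orders sum to 1 (valence 2) → 1 H
  atom 2: C, bond orders sum to 4 (valence 4) → 0 H
  atom 3: O, bond orders sum to 2 (valence 2) → 0 H
  atom 4: C, bond orders sum to 4 (valence 4) → 0 H
  atom 5: C, bond orders sum to 4 (valence 4) → 0 H
  atom 6: C, bond orders sum to 4 (valence 4) → 0 H
  atom 7: O, bond orders sum to 1 (valence 2) → 1 H
  atom 8: O, bond orders sum to 2 (valence 2) → 0 H
  atom 9: N, bond orders sum to 2 (valence 3) → 1 H
  atom 10: C, bond orders sum to 4 (valence 4) → 0 H
  atom 11: C, bond orders sum to 3 (valence 4) → 1 H
  atom 12: F (halogen, monovalent) → 0 H
Totals → C:6, H:4, F:1, N:1, O:4.
In Hill order: C6H4FNO4.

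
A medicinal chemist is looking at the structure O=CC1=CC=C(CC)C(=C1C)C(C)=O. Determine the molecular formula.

C12H14O2

Walk through each heavy atom and fill implicit hydrogens from standard valence (C 4, N 3, O 2, S 2, halogen 1):
  atom 1: O, bond orders sum to 2 (valence 2) → 0 H
  atom 2: C, bond orders sum to 3 (valence 4) → 1 H
  atom 3: C, bond orders sum to 4 (valence 4) → 0 H
  atom 4: C, bond orders sum to 3 (valence 4) → 1 H
  atom 5: C, bond orders sum to 3 (valence 4) → 1 H
  atom 6: C, bond orders sum to 4 (valence 4) → 0 H
  atom 7: C, bond orders sum to 2 (valence 4) → 2 H
  atom 8: C, bond orders sum to 1 (valence 4) → 3 H
  atom 9: C, bond orders sum to 4 (valence 4) → 0 H
  atom 10: C, bond orders sum to 4 (valence 4) → 0 H
  atom 11: C, bond orders sum to 1 (valence 4) → 3 H
  atom 12: C, bond orders sum to 4 (valence 4) → 0 H
  atom 13: C, bond orders sum to 1 (valence 4) → 3 H
  atom 14: O, bond orders sum to 2 (valence 2) → 0 H
Totals → C:12, H:14, O:2.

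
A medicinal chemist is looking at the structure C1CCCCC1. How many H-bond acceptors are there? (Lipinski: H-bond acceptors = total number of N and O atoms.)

0

N atoms: 0; O atoms: 0.
Lipinski HBA = 0 + 0 = 0.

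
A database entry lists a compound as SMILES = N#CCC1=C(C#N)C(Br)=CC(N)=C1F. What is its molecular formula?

Walk through each heavy atom and fill implicit hydrogens from standard valence (C 4, N 3, O 2, S 2, halogen 1):
  atom 1: N, bond orders sum to 3 (valence 3) → 0 H
  atom 2: C, bond orders sum to 4 (valence 4) → 0 H
  atom 3: C, bond orders sum to 2 (valence 4) → 2 H
  atom 4: C, bond orders sum to 4 (valence 4) → 0 H
  atom 5: C, bond orders sum to 4 (valence 4) → 0 H
  atom 6: C, bond orders sum to 4 (valence 4) → 0 H
  atom 7: N, bond orders sum to 3 (valence 3) → 0 H
  atom 8: C, bond orders sum to 4 (valence 4) → 0 H
  atom 9: Br (halogen, monovalent) → 0 H
  atom 10: C, bond orders sum to 3 (valence 4) → 1 H
  atom 11: C, bond orders sum to 4 (valence 4) → 0 H
  atom 12: N, bond orders sum to 1 (valence 3) → 2 H
  atom 13: C, bond orders sum to 4 (valence 4) → 0 H
  atom 14: F (halogen, monovalent) → 0 H
Totals → C:9, H:5, Br:1, F:1, N:3.

C9H5BrFN3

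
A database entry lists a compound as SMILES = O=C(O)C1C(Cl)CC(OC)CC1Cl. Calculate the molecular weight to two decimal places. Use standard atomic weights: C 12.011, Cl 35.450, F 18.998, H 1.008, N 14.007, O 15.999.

227.08 g/mol

First, the molecular formula is C8H12Cl2O3 (counting implicit H from valence).
  C: 8 × 12.011 = 96.088
  Cl: 2 × 35.450 = 70.900
  H: 12 × 1.008 = 12.096
  O: 3 × 15.999 = 47.997
Sum: 8×12.011 + 2×35.450 + 12×1.008 + 3×15.999 = 227.081 → 227.08 g/mol.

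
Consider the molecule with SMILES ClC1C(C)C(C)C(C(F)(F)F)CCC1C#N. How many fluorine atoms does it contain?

Scan the SMILES for F atoms (remember two-letter symbols like Cl and Br are single atoms).
Fluorine count: 3.

3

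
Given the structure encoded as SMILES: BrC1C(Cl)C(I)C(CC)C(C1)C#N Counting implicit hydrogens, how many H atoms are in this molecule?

Walk through each heavy atom and fill implicit hydrogens from standard valence (C 4, N 3, O 2, S 2, halogen 1):
  atom 1: Br (halogen, monovalent) → 0 H
  atom 2: C, bond orders sum to 3 (valence 4) → 1 H
  atom 3: C, bond orders sum to 3 (valence 4) → 1 H
  atom 4: Cl (halogen, monovalent) → 0 H
  atom 5: C, bond orders sum to 3 (valence 4) → 1 H
  atom 6: I (halogen, monovalent) → 0 H
  atom 7: C, bond orders sum to 3 (valence 4) → 1 H
  atom 8: C, bond orders sum to 2 (valence 4) → 2 H
  atom 9: C, bond orders sum to 1 (valence 4) → 3 H
  atom 10: C, bond orders sum to 3 (valence 4) → 1 H
  atom 11: C, bond orders sum to 2 (valence 4) → 2 H
  atom 12: C, bond orders sum to 4 (valence 4) → 0 H
  atom 13: N, bond orders sum to 3 (valence 3) → 0 H
Total hydrogens: 12.

12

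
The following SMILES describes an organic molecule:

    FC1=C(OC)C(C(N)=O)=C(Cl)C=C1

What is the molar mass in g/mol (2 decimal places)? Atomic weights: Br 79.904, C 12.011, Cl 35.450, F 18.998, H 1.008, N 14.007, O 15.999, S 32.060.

First, the molecular formula is C8H7ClFNO2 (counting implicit H from valence).
  C: 8 × 12.011 = 96.088
  Cl: 1 × 35.450 = 35.450
  F: 1 × 18.998 = 18.998
  H: 7 × 1.008 = 7.056
  N: 1 × 14.007 = 14.007
  O: 2 × 15.999 = 31.998
Sum: 8×12.011 + 1×35.450 + 1×18.998 + 7×1.008 + 1×14.007 + 2×15.999 = 203.597 → 203.60 g/mol.

203.60 g/mol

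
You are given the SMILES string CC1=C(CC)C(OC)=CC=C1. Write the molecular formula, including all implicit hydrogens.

Walk through each heavy atom and fill implicit hydrogens from standard valence (C 4, N 3, O 2, S 2, halogen 1):
  atom 1: C, bond orders sum to 1 (valence 4) → 3 H
  atom 2: C, bond orders sum to 4 (valence 4) → 0 H
  atom 3: C, bond orders sum to 4 (valence 4) → 0 H
  atom 4: C, bond orders sum to 2 (valence 4) → 2 H
  atom 5: C, bond orders sum to 1 (valence 4) → 3 H
  atom 6: C, bond orders sum to 4 (valence 4) → 0 H
  atom 7: O, bond orders sum to 2 (valence 2) → 0 H
  atom 8: C, bond orders sum to 1 (valence 4) → 3 H
  atom 9: C, bond orders sum to 3 (valence 4) → 1 H
  atom 10: C, bond orders sum to 3 (valence 4) → 1 H
  atom 11: C, bond orders sum to 3 (valence 4) → 1 H
Totals → C:10, H:14, O:1.

C10H14O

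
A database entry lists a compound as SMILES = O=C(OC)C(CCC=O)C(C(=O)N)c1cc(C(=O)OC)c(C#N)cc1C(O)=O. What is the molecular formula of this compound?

C18H18N2O8

Walk through each heavy atom and fill implicit hydrogens from standard valence (C 4, N 3, O 2, S 2, halogen 1); for lowercase aromatic atoms, an aromatic c carries 1 H when it has two neighbours and 0 H with three, and aromatic n carries 0 H:
  atom 1: O, bond orders sum to 2 (valence 2) → 0 H
  atom 2: C, bond orders sum to 4 (valence 4) → 0 H
  atom 3: O, bond orders sum to 2 (valence 2) → 0 H
  atom 4: C, bond orders sum to 1 (valence 4) → 3 H
  atom 5: C, bond orders sum to 3 (valence 4) → 1 H
  atom 6: C, bond orders sum to 2 (valence 4) → 2 H
  atom 7: C, bond orders sum to 2 (valence 4) → 2 H
  atom 8: C, bond orders sum to 3 (valence 4) → 1 H
  atom 9: O, bond orders sum to 2 (valence 2) → 0 H
  atom 10: C, bond orders sum to 3 (valence 4) → 1 H
  atom 11: C, bond orders sum to 4 (valence 4) → 0 H
  atom 12: O, bond orders sum to 2 (valence 2) → 0 H
  atom 13: N, bond orders sum to 1 (valence 3) → 2 H
  atom 14: aromatic c, 3 neighbours → 0 H
  atom 15: aromatic c, 2 neighbours → 1 H
  atom 16: aromatic c, 3 neighbours → 0 H
  atom 17: C, bond orders sum to 4 (valence 4) → 0 H
  atom 18: O, bond orders sum to 2 (valence 2) → 0 H
  atom 19: O, bond orders sum to 2 (valence 2) → 0 H
  atom 20: C, bond orders sum to 1 (valence 4) → 3 H
  atom 21: aromatic c, 3 neighbours → 0 H
  atom 22: C, bond orders sum to 4 (valence 4) → 0 H
  atom 23: N, bond orders sum to 3 (valence 3) → 0 H
  atom 24: aromatic c, 2 neighbours → 1 H
  atom 25: aromatic c, 3 neighbours → 0 H
  atom 26: C, bond orders sum to 4 (valence 4) → 0 H
  atom 27: O, bond orders sum to 1 (valence 2) → 1 H
  atom 28: O, bond orders sum to 2 (valence 2) → 0 H
Totals → C:18, H:18, N:2, O:8.
In Hill order: C18H18N2O8.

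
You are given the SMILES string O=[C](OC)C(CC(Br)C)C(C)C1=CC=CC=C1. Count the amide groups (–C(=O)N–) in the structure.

0

Scan the SMILES for the amide motif — none present.
Groups that are present: 1 ester.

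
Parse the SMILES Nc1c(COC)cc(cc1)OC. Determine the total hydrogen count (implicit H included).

Walk through each heavy atom and fill implicit hydrogens from standard valence (C 4, N 3, O 2, S 2, halogen 1); for lowercase aromatic atoms, an aromatic c carries 1 H when it has two neighbours and 0 H with three, and aromatic n carries 0 H:
  atom 1: N, bond orders sum to 1 (valence 3) → 2 H
  atom 2: aromatic c, 3 neighbours → 0 H
  atom 3: aromatic c, 3 neighbours → 0 H
  atom 4: C, bond orders sum to 2 (valence 4) → 2 H
  atom 5: O, bond orders sum to 2 (valence 2) → 0 H
  atom 6: C, bond orders sum to 1 (valence 4) → 3 H
  atom 7: aromatic c, 2 neighbours → 1 H
  atom 8: aromatic c, 3 neighbours → 0 H
  atom 9: aromatic c, 2 neighbours → 1 H
  atom 10: aromatic c, 2 neighbours → 1 H
  atom 11: O, bond orders sum to 2 (valence 2) → 0 H
  atom 12: C, bond orders sum to 1 (valence 4) → 3 H
Total hydrogens: 13.

13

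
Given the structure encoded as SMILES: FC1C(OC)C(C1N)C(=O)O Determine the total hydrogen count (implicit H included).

10

Walk through each heavy atom and fill implicit hydrogens from standard valence (C 4, N 3, O 2, S 2, halogen 1):
  atom 1: F (halogen, monovalent) → 0 H
  atom 2: C, bond orders sum to 3 (valence 4) → 1 H
  atom 3: C, bond orders sum to 3 (valence 4) → 1 H
  atom 4: O, bond orders sum to 2 (valence 2) → 0 H
  atom 5: C, bond orders sum to 1 (valence 4) → 3 H
  atom 6: C, bond orders sum to 3 (valence 4) → 1 H
  atom 7: C, bond orders sum to 3 (valence 4) → 1 H
  atom 8: N, bond orders sum to 1 (valence 3) → 2 H
  atom 9: C, bond orders sum to 4 (valence 4) → 0 H
  atom 10: O, bond orders sum to 2 (valence 2) → 0 H
  atom 11: O, bond orders sum to 1 (valence 2) → 1 H
Total hydrogens: 10.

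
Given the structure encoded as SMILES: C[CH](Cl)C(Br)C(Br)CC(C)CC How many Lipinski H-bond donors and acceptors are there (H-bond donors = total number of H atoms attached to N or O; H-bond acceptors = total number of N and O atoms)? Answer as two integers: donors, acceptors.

0, 0

Donors: find every N or O and count the H atoms it carries.
  (no N or O atoms present)
Lipinski HBD = 0.
Acceptors: N atoms = 0, O atoms = 0 → HBA = 0.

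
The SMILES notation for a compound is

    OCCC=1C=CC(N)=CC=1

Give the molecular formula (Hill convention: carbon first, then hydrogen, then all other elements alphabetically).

C8H11NO

Walk through each heavy atom and fill implicit hydrogens from standard valence (C 4, N 3, O 2, S 2, halogen 1):
  atom 1: O, bond orders sum to 1 (valence 2) → 1 H
  atom 2: C, bond orders sum to 2 (valence 4) → 2 H
  atom 3: C, bond orders sum to 2 (valence 4) → 2 H
  atom 4: C, bond orders sum to 4 (valence 4) → 0 H
  atom 5: C, bond orders sum to 3 (valence 4) → 1 H
  atom 6: C, bond orders sum to 3 (valence 4) → 1 H
  atom 7: C, bond orders sum to 4 (valence 4) → 0 H
  atom 8: N, bond orders sum to 1 (valence 3) → 2 H
  atom 9: C, bond orders sum to 3 (valence 4) → 1 H
  atom 10: C, bond orders sum to 3 (valence 4) → 1 H
Totals → C:8, H:11, N:1, O:1.
In Hill order: C8H11NO.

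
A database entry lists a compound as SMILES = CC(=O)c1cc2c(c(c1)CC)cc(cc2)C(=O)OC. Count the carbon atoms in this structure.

Count every carbon token in the SMILES (each C, including those in ring-closure positions and inside branches).
Carbon count: 16.

16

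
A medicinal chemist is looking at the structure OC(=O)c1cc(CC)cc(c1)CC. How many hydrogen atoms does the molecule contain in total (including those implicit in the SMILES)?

14

Walk through each heavy atom and fill implicit hydrogens from standard valence (C 4, N 3, O 2, S 2, halogen 1); for lowercase aromatic atoms, an aromatic c carries 1 H when it has two neighbours and 0 H with three, and aromatic n carries 0 H:
  atom 1: O, bond orders sum to 1 (valence 2) → 1 H
  atom 2: C, bond orders sum to 4 (valence 4) → 0 H
  atom 3: O, bond orders sum to 2 (valence 2) → 0 H
  atom 4: aromatic c, 3 neighbours → 0 H
  atom 5: aromatic c, 2 neighbours → 1 H
  atom 6: aromatic c, 3 neighbours → 0 H
  atom 7: C, bond orders sum to 2 (valence 4) → 2 H
  atom 8: C, bond orders sum to 1 (valence 4) → 3 H
  atom 9: aromatic c, 2 neighbours → 1 H
  atom 10: aromatic c, 3 neighbours → 0 H
  atom 11: aromatic c, 2 neighbours → 1 H
  atom 12: C, bond orders sum to 2 (valence 4) → 2 H
  atom 13: C, bond orders sum to 1 (valence 4) → 3 H
Total hydrogens: 14.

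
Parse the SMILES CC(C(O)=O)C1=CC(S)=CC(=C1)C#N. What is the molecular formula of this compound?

C10H9NO2S

Walk through each heavy atom and fill implicit hydrogens from standard valence (C 4, N 3, O 2, S 2, halogen 1):
  atom 1: C, bond orders sum to 1 (valence 4) → 3 H
  atom 2: C, bond orders sum to 3 (valence 4) → 1 H
  atom 3: C, bond orders sum to 4 (valence 4) → 0 H
  atom 4: O, bond orders sum to 1 (valence 2) → 1 H
  atom 5: O, bond orders sum to 2 (valence 2) → 0 H
  atom 6: C, bond orders sum to 4 (valence 4) → 0 H
  atom 7: C, bond orders sum to 3 (valence 4) → 1 H
  atom 8: C, bond orders sum to 4 (valence 4) → 0 H
  atom 9: S, bond orders sum to 1 (valence 2) → 1 H
  atom 10: C, bond orders sum to 3 (valence 4) → 1 H
  atom 11: C, bond orders sum to 4 (valence 4) → 0 H
  atom 12: C, bond orders sum to 3 (valence 4) → 1 H
  atom 13: C, bond orders sum to 4 (valence 4) → 0 H
  atom 14: N, bond orders sum to 3 (valence 3) → 0 H
Totals → C:10, H:9, N:1, O:2, S:1.
In Hill order: C10H9NO2S.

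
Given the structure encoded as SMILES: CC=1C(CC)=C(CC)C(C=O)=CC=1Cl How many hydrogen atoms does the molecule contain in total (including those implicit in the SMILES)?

15

Walk through each heavy atom and fill implicit hydrogens from standard valence (C 4, N 3, O 2, S 2, halogen 1):
  atom 1: C, bond orders sum to 1 (valence 4) → 3 H
  atom 2: C, bond orders sum to 4 (valence 4) → 0 H
  atom 3: C, bond orders sum to 4 (valence 4) → 0 H
  atom 4: C, bond orders sum to 2 (valence 4) → 2 H
  atom 5: C, bond orders sum to 1 (valence 4) → 3 H
  atom 6: C, bond orders sum to 4 (valence 4) → 0 H
  atom 7: C, bond orders sum to 2 (valence 4) → 2 H
  atom 8: C, bond orders sum to 1 (valence 4) → 3 H
  atom 9: C, bond orders sum to 4 (valence 4) → 0 H
  atom 10: C, bond orders sum to 3 (valence 4) → 1 H
  atom 11: O, bond orders sum to 2 (valence 2) → 0 H
  atom 12: C, bond orders sum to 3 (valence 4) → 1 H
  atom 13: C, bond orders sum to 4 (valence 4) → 0 H
  atom 14: Cl (halogen, monovalent) → 0 H
Total hydrogens: 15.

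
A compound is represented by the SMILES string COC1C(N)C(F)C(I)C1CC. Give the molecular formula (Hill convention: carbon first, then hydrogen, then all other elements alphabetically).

C8H15FINO

Walk through each heavy atom and fill implicit hydrogens from standard valence (C 4, N 3, O 2, S 2, halogen 1):
  atom 1: C, bond orders sum to 1 (valence 4) → 3 H
  atom 2: O, bond orders sum to 2 (valence 2) → 0 H
  atom 3: C, bond orders sum to 3 (valence 4) → 1 H
  atom 4: C, bond orders sum to 3 (valence 4) → 1 H
  atom 5: N, bond orders sum to 1 (valence 3) → 2 H
  atom 6: C, bond orders sum to 3 (valence 4) → 1 H
  atom 7: F (halogen, monovalent) → 0 H
  atom 8: C, bond orders sum to 3 (valence 4) → 1 H
  atom 9: I (halogen, monovalent) → 0 H
  atom 10: C, bond orders sum to 3 (valence 4) → 1 H
  atom 11: C, bond orders sum to 2 (valence 4) → 2 H
  atom 12: C, bond orders sum to 1 (valence 4) → 3 H
Totals → C:8, H:15, F:1, I:1, N:1, O:1.
In Hill order: C8H15FINO.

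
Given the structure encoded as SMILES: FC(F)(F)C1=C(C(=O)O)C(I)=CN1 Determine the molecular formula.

C6H3F3INO2

Walk through each heavy atom and fill implicit hydrogens from standard valence (C 4, N 3, O 2, S 2, halogen 1):
  atom 1: F (halogen, monovalent) → 0 H
  atom 2: C, bond orders sum to 4 (valence 4) → 0 H
  atom 3: F (halogen, monovalent) → 0 H
  atom 4: F (halogen, monovalent) → 0 H
  atom 5: C, bond orders sum to 4 (valence 4) → 0 H
  atom 6: C, bond orders sum to 4 (valence 4) → 0 H
  atom 7: C, bond orders sum to 4 (valence 4) → 0 H
  atom 8: O, bond orders sum to 2 (valence 2) → 0 H
  atom 9: O, bond orders sum to 1 (valence 2) → 1 H
  atom 10: C, bond orders sum to 4 (valence 4) → 0 H
  atom 11: I (halogen, monovalent) → 0 H
  atom 12: C, bond orders sum to 3 (valence 4) → 1 H
  atom 13: N, bond orders sum to 2 (valence 3) → 1 H
Totals → C:6, H:3, F:3, I:1, N:1, O:2.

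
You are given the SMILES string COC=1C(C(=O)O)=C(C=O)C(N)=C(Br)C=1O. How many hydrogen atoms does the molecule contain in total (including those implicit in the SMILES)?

8

Walk through each heavy atom and fill implicit hydrogens from standard valence (C 4, N 3, O 2, S 2, halogen 1):
  atom 1: C, bond orders sum to 1 (valence 4) → 3 H
  atom 2: O, bond orders sum to 2 (valence 2) → 0 H
  atom 3: C, bond orders sum to 4 (valence 4) → 0 H
  atom 4: C, bond orders sum to 4 (valence 4) → 0 H
  atom 5: C, bond orders sum to 4 (valence 4) → 0 H
  atom 6: O, bond orders sum to 2 (valence 2) → 0 H
  atom 7: O, bond orders sum to 1 (valence 2) → 1 H
  atom 8: C, bond orders sum to 4 (valence 4) → 0 H
  atom 9: C, bond orders sum to 3 (valence 4) → 1 H
  atom 10: O, bond orders sum to 2 (valence 2) → 0 H
  atom 11: C, bond orders sum to 4 (valence 4) → 0 H
  atom 12: N, bond orders sum to 1 (valence 3) → 2 H
  atom 13: C, bond orders sum to 4 (valence 4) → 0 H
  atom 14: Br (halogen, monovalent) → 0 H
  atom 15: C, bond orders sum to 4 (valence 4) → 0 H
  atom 16: O, bond orders sum to 1 (valence 2) → 1 H
Total hydrogens: 8.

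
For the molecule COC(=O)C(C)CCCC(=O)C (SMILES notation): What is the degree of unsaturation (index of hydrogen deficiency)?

Molecular formula: C9H16O3.
DoU = (2C + 2 + N − H − X) / 2, where X is the halogen count and O/S are ignored.
    = (2·9 + 2 + 0 − 16 − 0) / 2 = 4 / 2 = 2.

2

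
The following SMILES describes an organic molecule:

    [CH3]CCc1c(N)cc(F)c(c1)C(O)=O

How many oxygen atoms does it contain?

2

Scan the SMILES for O atoms (remember two-letter symbols like Cl and Br are single atoms).
Oxygen count: 2.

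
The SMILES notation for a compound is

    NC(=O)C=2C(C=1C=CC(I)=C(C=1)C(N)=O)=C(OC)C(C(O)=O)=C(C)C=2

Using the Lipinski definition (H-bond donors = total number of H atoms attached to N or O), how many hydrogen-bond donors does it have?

Donors: find every N or O and count the H atoms it carries.
  atom 1 (N): bond orders sum to 1 → 2 H
  atom 3 (O): bond orders sum to 2 → 0 H
  atom 14 (N): bond orders sum to 1 → 2 H
  atom 15 (O): bond orders sum to 2 → 0 H
  atom 17 (O): bond orders sum to 2 → 0 H
  atom 21 (O): bond orders sum to 1 → 1 H
  atom 22 (O): bond orders sum to 2 → 0 H
Lipinski HBD = 5.

5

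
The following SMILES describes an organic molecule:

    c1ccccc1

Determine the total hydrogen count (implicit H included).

Walk through each heavy atom and fill implicit hydrogens from standard valence (C 4, N 3, O 2, S 2, halogen 1); for lowercase aromatic atoms, an aromatic c carries 1 H when it has two neighbours and 0 H with three, and aromatic n carries 0 H:
  atom 1: aromatic c, 2 neighbours → 1 H
  atom 2: aromatic c, 2 neighbours → 1 H
  atom 3: aromatic c, 2 neighbours → 1 H
  atom 4: aromatic c, 2 neighbours → 1 H
  atom 5: aromatic c, 2 neighbours → 1 H
  atom 6: aromatic c, 2 neighbours → 1 H
Total hydrogens: 6.

6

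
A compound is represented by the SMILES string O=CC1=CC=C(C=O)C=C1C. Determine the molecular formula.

C9H8O2

Walk through each heavy atom and fill implicit hydrogens from standard valence (C 4, N 3, O 2, S 2, halogen 1):
  atom 1: O, bond orders sum to 2 (valence 2) → 0 H
  atom 2: C, bond orders sum to 3 (valence 4) → 1 H
  atom 3: C, bond orders sum to 4 (valence 4) → 0 H
  atom 4: C, bond orders sum to 3 (valence 4) → 1 H
  atom 5: C, bond orders sum to 3 (valence 4) → 1 H
  atom 6: C, bond orders sum to 4 (valence 4) → 0 H
  atom 7: C, bond orders sum to 3 (valence 4) → 1 H
  atom 8: O, bond orders sum to 2 (valence 2) → 0 H
  atom 9: C, bond orders sum to 3 (valence 4) → 1 H
  atom 10: C, bond orders sum to 4 (valence 4) → 0 H
  atom 11: C, bond orders sum to 1 (valence 4) → 3 H
Totals → C:9, H:8, O:2.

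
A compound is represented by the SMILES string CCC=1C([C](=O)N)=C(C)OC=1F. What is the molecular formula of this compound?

C8H10FNO2

Walk through each heavy atom and fill implicit hydrogens from standard valence (C 4, N 3, O 2, S 2, halogen 1):
  atom 1: C, bond orders sum to 1 (valence 4) → 3 H
  atom 2: C, bond orders sum to 2 (valence 4) → 2 H
  atom 3: C, bond orders sum to 4 (valence 4) → 0 H
  atom 4: C, bond orders sum to 4 (valence 4) → 0 H
  atom 5: C with explicit H count 0
  atom 6: O, bond orders sum to 2 (valence 2) → 0 H
  atom 7: N, bond orders sum to 1 (valence 3) → 2 H
  atom 8: C, bond orders sum to 4 (valence 4) → 0 H
  atom 9: C, bond orders sum to 1 (valence 4) → 3 H
  atom 10: O, bond orders sum to 2 (valence 2) → 0 H
  atom 11: C, bond orders sum to 4 (valence 4) → 0 H
  atom 12: F (halogen, monovalent) → 0 H
Totals → C:8, H:10, F:1, N:1, O:2.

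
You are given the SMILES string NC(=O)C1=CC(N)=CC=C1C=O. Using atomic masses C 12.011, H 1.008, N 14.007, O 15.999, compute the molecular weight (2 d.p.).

164.16 g/mol

First, the molecular formula is C8H8N2O2 (counting implicit H from valence).
  C: 8 × 12.011 = 96.088
  H: 8 × 1.008 = 8.064
  N: 2 × 14.007 = 28.014
  O: 2 × 15.999 = 31.998
Sum: 8×12.011 + 8×1.008 + 2×14.007 + 2×15.999 = 164.164 → 164.16 g/mol.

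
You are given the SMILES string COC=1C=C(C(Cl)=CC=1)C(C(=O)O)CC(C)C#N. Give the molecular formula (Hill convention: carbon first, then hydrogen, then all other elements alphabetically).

C13H14ClNO3

Walk through each heavy atom and fill implicit hydrogens from standard valence (C 4, N 3, O 2, S 2, halogen 1):
  atom 1: C, bond orders sum to 1 (valence 4) → 3 H
  atom 2: O, bond orders sum to 2 (valence 2) → 0 H
  atom 3: C, bond orders sum to 4 (valence 4) → 0 H
  atom 4: C, bond orders sum to 3 (valence 4) → 1 H
  atom 5: C, bond orders sum to 4 (valence 4) → 0 H
  atom 6: C, bond orders sum to 4 (valence 4) → 0 H
  atom 7: Cl (halogen, monovalent) → 0 H
  atom 8: C, bond orders sum to 3 (valence 4) → 1 H
  atom 9: C, bond orders sum to 3 (valence 4) → 1 H
  atom 10: C, bond orders sum to 3 (valence 4) → 1 H
  atom 11: C, bond orders sum to 4 (valence 4) → 0 H
  atom 12: O, bond orders sum to 2 (valence 2) → 0 H
  atom 13: O, bond orders sum to 1 (valence 2) → 1 H
  atom 14: C, bond orders sum to 2 (valence 4) → 2 H
  atom 15: C, bond orders sum to 3 (valence 4) → 1 H
  atom 16: C, bond orders sum to 1 (valence 4) → 3 H
  atom 17: C, bond orders sum to 4 (valence 4) → 0 H
  atom 18: N, bond orders sum to 3 (valence 3) → 0 H
Totals → C:13, H:14, Cl:1, N:1, O:3.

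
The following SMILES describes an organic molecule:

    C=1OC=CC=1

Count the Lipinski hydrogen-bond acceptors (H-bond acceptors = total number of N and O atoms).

1

N atoms: 0; O atoms: 1.
Lipinski HBA = 0 + 1 = 1.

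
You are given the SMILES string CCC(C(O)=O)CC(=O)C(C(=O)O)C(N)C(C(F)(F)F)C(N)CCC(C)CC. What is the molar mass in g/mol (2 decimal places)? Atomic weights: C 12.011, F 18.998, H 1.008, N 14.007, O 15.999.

First, the molecular formula is C18H31F3N2O5 (counting implicit H from valence).
  C: 18 × 12.011 = 216.198
  F: 3 × 18.998 = 56.994
  H: 31 × 1.008 = 31.248
  N: 2 × 14.007 = 28.014
  O: 5 × 15.999 = 79.995
Sum: 18×12.011 + 3×18.998 + 31×1.008 + 2×14.007 + 5×15.999 = 412.449 → 412.45 g/mol.

412.45 g/mol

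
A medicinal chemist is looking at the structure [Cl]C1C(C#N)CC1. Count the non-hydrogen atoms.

Every atom symbol written in the SMILES (organic subset) is one heavy atom; implicit H are not written.
Heavy atoms by element → C:5, Cl:1, N:1.
Total: 7.

7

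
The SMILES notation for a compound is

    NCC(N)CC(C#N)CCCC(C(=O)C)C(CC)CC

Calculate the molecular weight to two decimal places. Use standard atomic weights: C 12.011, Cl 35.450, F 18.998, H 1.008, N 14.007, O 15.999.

281.44 g/mol

First, the molecular formula is C16H31N3O (counting implicit H from valence).
  C: 16 × 12.011 = 192.176
  H: 31 × 1.008 = 31.248
  N: 3 × 14.007 = 42.021
  O: 1 × 15.999 = 15.999
Sum: 16×12.011 + 31×1.008 + 3×14.007 + 1×15.999 = 281.444 → 281.44 g/mol.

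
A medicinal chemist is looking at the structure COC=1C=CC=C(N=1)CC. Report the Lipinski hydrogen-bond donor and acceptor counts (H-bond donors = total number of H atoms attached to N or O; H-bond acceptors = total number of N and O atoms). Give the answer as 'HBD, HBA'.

0, 2

Donors: find every N or O and count the H atoms it carries.
  atom 2 (O): bond orders sum to 2 → 0 H
  atom 8 (N): bond orders sum to 3 → 0 H
Lipinski HBD = 0.
Acceptors: N atoms = 1, O atoms = 1 → HBA = 2.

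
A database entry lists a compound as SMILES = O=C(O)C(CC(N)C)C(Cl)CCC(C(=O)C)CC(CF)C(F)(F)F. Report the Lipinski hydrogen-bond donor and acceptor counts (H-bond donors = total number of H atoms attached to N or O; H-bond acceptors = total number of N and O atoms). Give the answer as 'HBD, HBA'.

3, 4

Donors: find every N or O and count the H atoms it carries.
  atom 1 (O): bond orders sum to 2 → 0 H
  atom 3 (O): bond orders sum to 1 → 1 H
  atom 7 (N): bond orders sum to 1 → 2 H
  atom 15 (O): bond orders sum to 2 → 0 H
Lipinski HBD = 3.
Acceptors: N atoms = 1, O atoms = 3 → HBA = 4.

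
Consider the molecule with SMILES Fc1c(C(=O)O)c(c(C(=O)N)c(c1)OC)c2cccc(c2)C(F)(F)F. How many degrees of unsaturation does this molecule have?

Molecular formula: C16H11F4NO4.
DoU = (2C + 2 + N − H − X) / 2, where X is the halogen count and O/S are ignored.
    = (2·16 + 2 + 1 − 11 − 4) / 2 = 20 / 2 = 10.

10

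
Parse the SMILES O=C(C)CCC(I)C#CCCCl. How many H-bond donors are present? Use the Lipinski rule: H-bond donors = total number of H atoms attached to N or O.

0

Donors: find every N or O and count the H atoms it carries.
  atom 1 (O): bond orders sum to 2 → 0 H
Lipinski HBD = 0.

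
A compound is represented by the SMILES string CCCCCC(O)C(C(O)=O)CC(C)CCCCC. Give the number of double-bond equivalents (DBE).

Molecular formula: C16H32O3.
DoU = (2C + 2 + N − H − X) / 2, where X is the halogen count and O/S are ignored.
    = (2·16 + 2 + 0 − 32 − 0) / 2 = 2 / 2 = 1.

1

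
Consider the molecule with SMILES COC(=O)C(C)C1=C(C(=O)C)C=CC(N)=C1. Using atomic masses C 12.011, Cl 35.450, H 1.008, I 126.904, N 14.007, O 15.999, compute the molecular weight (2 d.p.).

221.26 g/mol

First, the molecular formula is C12H15NO3 (counting implicit H from valence).
  C: 12 × 12.011 = 144.132
  H: 15 × 1.008 = 15.120
  N: 1 × 14.007 = 14.007
  O: 3 × 15.999 = 47.997
Sum: 12×12.011 + 15×1.008 + 1×14.007 + 3×15.999 = 221.256 → 221.26 g/mol.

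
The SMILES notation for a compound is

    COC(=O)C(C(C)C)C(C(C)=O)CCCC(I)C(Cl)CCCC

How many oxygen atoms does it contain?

Scan the SMILES for O atoms (remember two-letter symbols like Cl and Br are single atoms).
Oxygen count: 3.

3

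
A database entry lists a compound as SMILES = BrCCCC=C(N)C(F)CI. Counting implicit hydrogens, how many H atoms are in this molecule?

Walk through each heavy atom and fill implicit hydrogens from standard valence (C 4, N 3, O 2, S 2, halogen 1):
  atom 1: Br (halogen, monovalent) → 0 H
  atom 2: C, bond orders sum to 2 (valence 4) → 2 H
  atom 3: C, bond orders sum to 2 (valence 4) → 2 H
  atom 4: C, bond orders sum to 2 (valence 4) → 2 H
  atom 5: C, bond orders sum to 3 (valence 4) → 1 H
  atom 6: C, bond orders sum to 4 (valence 4) → 0 H
  atom 7: N, bond orders sum to 1 (valence 3) → 2 H
  atom 8: C, bond orders sum to 3 (valence 4) → 1 H
  atom 9: F (halogen, monovalent) → 0 H
  atom 10: C, bond orders sum to 2 (valence 4) → 2 H
  atom 11: I (halogen, monovalent) → 0 H
Total hydrogens: 12.

12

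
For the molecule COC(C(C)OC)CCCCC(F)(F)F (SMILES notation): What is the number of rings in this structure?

0

In SMILES, each pair of matching ring-closure digits denotes one ring-closing bond; the number of such bonds equals the number of independent rings.
Ring-closure bonds here: 0.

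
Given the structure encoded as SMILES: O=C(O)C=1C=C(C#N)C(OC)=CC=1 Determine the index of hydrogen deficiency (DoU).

Molecular formula: C9H7NO3.
DoU = (2C + 2 + N − H − X) / 2, where X is the halogen count and O/S are ignored.
    = (2·9 + 2 + 1 − 7 − 0) / 2 = 14 / 2 = 7.

7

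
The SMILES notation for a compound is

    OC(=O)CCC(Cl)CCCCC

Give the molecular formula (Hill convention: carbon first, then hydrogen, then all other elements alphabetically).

C9H17ClO2

Walk through each heavy atom and fill implicit hydrogens from standard valence (C 4, N 3, O 2, S 2, halogen 1):
  atom 1: O, bond orders sum to 1 (valence 2) → 1 H
  atom 2: C, bond orders sum to 4 (valence 4) → 0 H
  atom 3: O, bond orders sum to 2 (valence 2) → 0 H
  atom 4: C, bond orders sum to 2 (valence 4) → 2 H
  atom 5: C, bond orders sum to 2 (valence 4) → 2 H
  atom 6: C, bond orders sum to 3 (valence 4) → 1 H
  atom 7: Cl (halogen, monovalent) → 0 H
  atom 8: C, bond orders sum to 2 (valence 4) → 2 H
  atom 9: C, bond orders sum to 2 (valence 4) → 2 H
  atom 10: C, bond orders sum to 2 (valence 4) → 2 H
  atom 11: C, bond orders sum to 2 (valence 4) → 2 H
  atom 12: C, bond orders sum to 1 (valence 4) → 3 H
Totals → C:9, H:17, Cl:1, O:2.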